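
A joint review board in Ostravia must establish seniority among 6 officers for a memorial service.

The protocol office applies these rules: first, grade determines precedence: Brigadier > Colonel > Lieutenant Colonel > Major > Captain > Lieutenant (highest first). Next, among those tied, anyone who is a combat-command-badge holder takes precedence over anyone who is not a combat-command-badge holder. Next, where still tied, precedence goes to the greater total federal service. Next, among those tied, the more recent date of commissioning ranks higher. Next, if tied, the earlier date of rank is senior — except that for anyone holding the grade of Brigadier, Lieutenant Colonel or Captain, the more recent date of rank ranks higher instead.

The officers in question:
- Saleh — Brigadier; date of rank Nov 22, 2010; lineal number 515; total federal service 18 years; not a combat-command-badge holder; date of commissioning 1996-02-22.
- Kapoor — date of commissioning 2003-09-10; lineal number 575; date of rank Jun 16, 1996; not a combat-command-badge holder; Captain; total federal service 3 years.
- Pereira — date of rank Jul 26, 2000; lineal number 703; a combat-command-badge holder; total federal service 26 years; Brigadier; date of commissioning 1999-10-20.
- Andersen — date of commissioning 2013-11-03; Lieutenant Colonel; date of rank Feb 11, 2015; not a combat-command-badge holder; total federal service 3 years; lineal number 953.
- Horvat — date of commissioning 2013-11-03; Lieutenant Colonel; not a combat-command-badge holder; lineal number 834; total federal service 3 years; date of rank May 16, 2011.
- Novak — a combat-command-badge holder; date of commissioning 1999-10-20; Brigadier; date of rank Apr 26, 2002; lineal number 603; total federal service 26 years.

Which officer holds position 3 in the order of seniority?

Saleh

By grade: Novak, Pereira and Saleh (Brigadier); then Andersen and Horvat (Lieutenant Colonel); then Kapoor (Captain).
Among Novak, Pereira and Saleh, a combat-command-badge holder before not a combat-command-badge holder: Novak and Pereira (a combat-command-badge holder) before Saleh (not a combat-command-badge holder).
Novak and Pereira both have total federal service 26 years, so the next rule applies.
Novak and Pereira both have date of commissioning 1999-10-20, so the next rule applies.
Among Novak and Pereira, by date of rank (later first) (reversed rule for this group): Novak (Apr 26, 2002) before Pereira (Jul 26, 2000).
Andersen and Horvat are each not a combat-command-badge holder, so the next rule applies.
Andersen and Horvat both have total federal service 3 years, so the next rule applies.
Andersen and Horvat both have date of commissioning 2013-11-03, so the next rule applies.
Among Andersen and Horvat, by date of rank (later first) (reversed rule for this group): Andersen (Feb 11, 2015) before Horvat (May 16, 2011).
Order: Novak, Pereira, Saleh, Andersen, Horvat, Kapoor.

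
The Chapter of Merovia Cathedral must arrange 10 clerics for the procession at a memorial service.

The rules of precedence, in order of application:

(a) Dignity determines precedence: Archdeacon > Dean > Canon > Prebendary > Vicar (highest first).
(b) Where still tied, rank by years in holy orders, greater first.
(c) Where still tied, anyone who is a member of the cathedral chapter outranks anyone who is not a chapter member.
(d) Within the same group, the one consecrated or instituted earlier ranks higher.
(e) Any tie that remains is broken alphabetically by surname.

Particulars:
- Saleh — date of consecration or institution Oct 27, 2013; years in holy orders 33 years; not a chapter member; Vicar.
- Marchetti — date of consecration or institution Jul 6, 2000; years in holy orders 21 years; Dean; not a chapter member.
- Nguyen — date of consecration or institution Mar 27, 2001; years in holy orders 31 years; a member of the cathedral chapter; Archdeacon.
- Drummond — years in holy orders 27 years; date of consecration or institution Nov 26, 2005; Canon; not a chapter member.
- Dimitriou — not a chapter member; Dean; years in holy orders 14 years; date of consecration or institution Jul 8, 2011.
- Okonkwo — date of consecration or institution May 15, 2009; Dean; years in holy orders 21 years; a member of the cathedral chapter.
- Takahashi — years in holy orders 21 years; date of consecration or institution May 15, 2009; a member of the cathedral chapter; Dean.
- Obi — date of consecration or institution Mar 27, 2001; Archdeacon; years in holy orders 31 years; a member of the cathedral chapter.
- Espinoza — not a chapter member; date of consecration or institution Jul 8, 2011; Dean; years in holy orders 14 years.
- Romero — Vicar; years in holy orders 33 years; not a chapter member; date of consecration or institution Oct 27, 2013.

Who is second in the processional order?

By dignity: Nguyen and Obi (Archdeacon); then Okonkwo, Takahashi, Marchetti, Dimitriou and Espinoza (Dean); then Drummond (Canon); then Romero and Saleh (Vicar).
Nguyen and Obi both have years in holy orders 31 years, so the next rule applies.
Nguyen and Obi are each a member of the cathedral chapter, so the next rule applies.
Nguyen and Obi both have date of consecration or institution Mar 27, 2001, so the next rule applies.
Among Nguyen and Obi, alphabetically by surname: Nguyen before Obi.
Among Okonkwo, Takahashi, Marchetti, Dimitriou and Espinoza, by years in holy orders (higher first): Okonkwo, Takahashi and Marchetti (21 years) before Dimitriou and Espinoza (14 years).
Among Okonkwo, Takahashi and Marchetti, a member of the cathedral chapter before not a chapter member: Okonkwo and Takahashi (a member of the cathedral chapter) before Marchetti (not a chapter member).
Okonkwo and Takahashi both have date of consecration or institution May 15, 2009, so the next rule applies.
Among Okonkwo and Takahashi, alphabetically by surname: Okonkwo before Takahashi.
Dimitriou and Espinoza are each not a chapter member, so the next rule applies.
Dimitriou and Espinoza both have date of consecration or institution Jul 8, 2011, so the next rule applies.
Among Dimitriou and Espinoza, alphabetically by surname: Dimitriou before Espinoza.
Romero and Saleh both have years in holy orders 33 years, so the next rule applies.
Romero and Saleh are each not a chapter member, so the next rule applies.
Romero and Saleh both have date of consecration or institution Oct 27, 2013, so the next rule applies.
Among Romero and Saleh, alphabetically by surname: Romero before Saleh.
Order: Nguyen, Obi, Okonkwo, Takahashi, Marchetti, Dimitriou, Espinoza, Drummond, Romero, Saleh.

Obi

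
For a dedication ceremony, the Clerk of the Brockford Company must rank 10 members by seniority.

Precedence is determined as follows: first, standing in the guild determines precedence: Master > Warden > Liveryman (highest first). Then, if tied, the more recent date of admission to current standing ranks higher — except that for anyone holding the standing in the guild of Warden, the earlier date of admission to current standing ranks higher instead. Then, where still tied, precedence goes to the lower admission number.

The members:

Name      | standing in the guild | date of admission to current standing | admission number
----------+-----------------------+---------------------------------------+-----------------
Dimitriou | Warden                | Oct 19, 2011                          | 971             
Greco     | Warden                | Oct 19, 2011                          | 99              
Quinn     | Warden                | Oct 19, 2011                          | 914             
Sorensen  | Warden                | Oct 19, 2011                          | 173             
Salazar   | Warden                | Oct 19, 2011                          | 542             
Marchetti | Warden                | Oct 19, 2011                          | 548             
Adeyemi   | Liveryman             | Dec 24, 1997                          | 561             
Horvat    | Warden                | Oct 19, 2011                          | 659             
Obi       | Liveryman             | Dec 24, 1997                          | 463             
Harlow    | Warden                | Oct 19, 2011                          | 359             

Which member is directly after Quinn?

By standing in the guild: Greco, Sorensen, Harlow, Salazar, Marchetti, Horvat, Quinn and Dimitriou (Warden); then Obi and Adeyemi (Liveryman).
Greco, Sorensen, Harlow, Salazar, Marchetti, Horvat, Quinn and Dimitriou all have date of admission to current standing Oct 19, 2011, so the next rule applies.
Among Greco, Sorensen, Harlow, Salazar, Marchetti, Horvat, Quinn and Dimitriou, by admission number (lower first): Greco (99) before Sorensen (173) before Harlow (359) before Salazar (542) before Marchetti (548) before Horvat (659) before Quinn (914) before Dimitriou (971).
Obi and Adeyemi both have date of admission to current standing Dec 24, 1997, so the next rule applies.
Among Obi and Adeyemi, by admission number (lower first): Obi (463) before Adeyemi (561).
Order: Greco, Sorensen, Harlow, Salazar, Marchetti, Horvat, Quinn, Dimitriou, Obi, Adeyemi.

Dimitriou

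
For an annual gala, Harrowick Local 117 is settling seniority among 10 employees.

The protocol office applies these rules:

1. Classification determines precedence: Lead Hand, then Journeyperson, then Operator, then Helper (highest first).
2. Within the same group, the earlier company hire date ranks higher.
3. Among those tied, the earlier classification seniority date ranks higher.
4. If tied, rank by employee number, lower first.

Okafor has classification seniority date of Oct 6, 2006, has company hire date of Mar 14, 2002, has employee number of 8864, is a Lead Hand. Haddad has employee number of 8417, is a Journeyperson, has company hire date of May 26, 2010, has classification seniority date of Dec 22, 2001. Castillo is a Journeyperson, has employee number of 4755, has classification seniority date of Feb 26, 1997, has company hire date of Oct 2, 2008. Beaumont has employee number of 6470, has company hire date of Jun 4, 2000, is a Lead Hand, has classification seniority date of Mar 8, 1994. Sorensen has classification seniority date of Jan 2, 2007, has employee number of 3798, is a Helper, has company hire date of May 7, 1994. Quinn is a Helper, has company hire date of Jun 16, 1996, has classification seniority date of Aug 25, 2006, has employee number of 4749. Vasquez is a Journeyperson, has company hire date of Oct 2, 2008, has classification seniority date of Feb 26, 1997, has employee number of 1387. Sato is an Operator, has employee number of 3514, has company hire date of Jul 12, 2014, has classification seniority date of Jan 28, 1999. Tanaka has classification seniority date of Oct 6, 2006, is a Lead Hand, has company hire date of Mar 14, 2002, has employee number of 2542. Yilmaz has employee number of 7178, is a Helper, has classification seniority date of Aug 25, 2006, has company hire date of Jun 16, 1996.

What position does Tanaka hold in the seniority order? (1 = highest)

2

By classification: Beaumont, Tanaka and Okafor (Lead Hand); then Vasquez, Castillo and Haddad (Journeyperson); then Sato (Operator); then Sorensen, Quinn and Yilmaz (Helper).
Among Beaumont, Tanaka and Okafor, by company hire date (earlier first): Beaumont (Jun 4, 2000) before Tanaka and Okafor (Mar 14, 2002).
Tanaka and Okafor both have classification seniority date Oct 6, 2006, so the next rule applies.
Among Tanaka and Okafor, by employee number (lower first): Tanaka (2542) before Okafor (8864).
Among Vasquez, Castillo and Haddad, by company hire date (earlier first): Vasquez and Castillo (Oct 2, 2008) before Haddad (May 26, 2010).
Vasquez and Castillo both have classification seniority date Feb 26, 1997, so the next rule applies.
Among Vasquez and Castillo, by employee number (lower first): Vasquez (1387) before Castillo (4755).
Among Sorensen, Quinn and Yilmaz, by company hire date (earlier first): Sorensen (May 7, 1994) before Quinn and Yilmaz (Jun 16, 1996).
Quinn and Yilmaz both have classification seniority date Aug 25, 2006, so the next rule applies.
Among Quinn and Yilmaz, by employee number (lower first): Quinn (4749) before Yilmaz (7178).
Order: Beaumont, Tanaka, Okafor, Vasquez, Castillo, Haddad, Sato, Sorensen, Quinn, Yilmaz. So position 2.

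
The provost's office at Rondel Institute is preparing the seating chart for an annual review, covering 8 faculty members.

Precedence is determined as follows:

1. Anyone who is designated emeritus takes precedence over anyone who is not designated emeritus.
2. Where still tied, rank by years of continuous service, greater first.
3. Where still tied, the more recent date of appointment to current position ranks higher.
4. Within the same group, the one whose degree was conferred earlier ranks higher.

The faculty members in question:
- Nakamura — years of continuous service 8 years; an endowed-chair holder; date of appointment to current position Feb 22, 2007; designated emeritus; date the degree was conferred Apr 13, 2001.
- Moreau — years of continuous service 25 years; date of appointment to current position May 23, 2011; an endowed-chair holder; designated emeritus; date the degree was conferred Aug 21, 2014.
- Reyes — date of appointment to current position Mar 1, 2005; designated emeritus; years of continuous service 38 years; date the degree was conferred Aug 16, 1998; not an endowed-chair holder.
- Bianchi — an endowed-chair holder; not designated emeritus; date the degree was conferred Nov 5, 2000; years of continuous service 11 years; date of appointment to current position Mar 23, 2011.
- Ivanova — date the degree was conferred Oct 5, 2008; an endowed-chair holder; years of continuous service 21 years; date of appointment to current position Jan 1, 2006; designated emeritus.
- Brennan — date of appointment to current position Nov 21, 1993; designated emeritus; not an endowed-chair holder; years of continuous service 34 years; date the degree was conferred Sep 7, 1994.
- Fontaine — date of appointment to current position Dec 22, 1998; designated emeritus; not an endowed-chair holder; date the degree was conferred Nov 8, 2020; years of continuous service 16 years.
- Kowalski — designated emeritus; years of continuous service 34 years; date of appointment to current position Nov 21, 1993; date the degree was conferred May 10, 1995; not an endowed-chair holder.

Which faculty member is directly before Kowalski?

By the first rule: Reyes, Brennan, Kowalski, Moreau, Ivanova, Fontaine and Nakamura (each designated emeritus); then Bianchi (not designated emeritus).
Among Reyes, Brennan, Kowalski, Moreau, Ivanova, Fontaine and Nakamura, by years of continuous service (higher first): Reyes (38 years) before Brennan and Kowalski (34 years) before Moreau (25 years) before Ivanova (21 years) before Fontaine (16 years) before Nakamura (8 years).
Brennan and Kowalski both have date of appointment to current position Nov 21, 1993, so the next rule applies.
Among Brennan and Kowalski, by date the degree was conferred (earlier first): Brennan (Sep 7, 1994) before Kowalski (May 10, 1995).
Order: Reyes, Brennan, Kowalski, Moreau, Ivanova, Fontaine, Nakamura, Bianchi.

Brennan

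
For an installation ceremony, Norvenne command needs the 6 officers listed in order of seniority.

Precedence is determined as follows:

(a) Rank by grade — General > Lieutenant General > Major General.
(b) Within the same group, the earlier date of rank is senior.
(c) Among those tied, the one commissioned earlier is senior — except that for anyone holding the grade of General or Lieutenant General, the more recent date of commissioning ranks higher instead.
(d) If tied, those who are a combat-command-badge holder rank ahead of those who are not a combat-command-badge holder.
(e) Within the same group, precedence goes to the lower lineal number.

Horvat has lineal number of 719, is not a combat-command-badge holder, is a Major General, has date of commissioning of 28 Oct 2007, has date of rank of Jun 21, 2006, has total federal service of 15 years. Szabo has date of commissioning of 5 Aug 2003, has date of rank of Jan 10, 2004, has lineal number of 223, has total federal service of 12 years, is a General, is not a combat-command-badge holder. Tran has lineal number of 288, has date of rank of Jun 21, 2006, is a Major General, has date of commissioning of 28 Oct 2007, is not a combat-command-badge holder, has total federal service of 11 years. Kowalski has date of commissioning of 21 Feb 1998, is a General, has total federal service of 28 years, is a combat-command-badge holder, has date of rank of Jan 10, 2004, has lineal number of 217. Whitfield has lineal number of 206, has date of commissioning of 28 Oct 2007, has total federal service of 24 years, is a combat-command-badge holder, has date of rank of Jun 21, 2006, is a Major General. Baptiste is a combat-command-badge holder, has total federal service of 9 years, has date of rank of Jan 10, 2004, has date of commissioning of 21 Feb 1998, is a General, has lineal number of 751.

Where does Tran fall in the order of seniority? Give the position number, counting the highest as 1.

By grade: Szabo, Kowalski and Baptiste (General); then Whitfield, Tran and Horvat (Major General).
Szabo, Kowalski and Baptiste all have date of rank Jan 10, 2004, so the next rule applies.
Among Szabo, Kowalski and Baptiste, by date of commissioning (later first) (reversed rule for this group): Szabo (5 Aug 2003) before Kowalski and Baptiste (21 Feb 1998).
Kowalski and Baptiste are each a combat-command-badge holder, so the next rule applies.
Among Kowalski and Baptiste, by lineal number (lower first): Kowalski (217) before Baptiste (751).
Whitfield, Tran and Horvat all have date of rank Jun 21, 2006, so the next rule applies.
Whitfield, Tran and Horvat all have date of commissioning 28 Oct 2007, so the next rule applies.
Among Whitfield, Tran and Horvat, a combat-command-badge holder before not a combat-command-badge holder: Whitfield (a combat-command-badge holder) before Tran and Horvat (not a combat-command-badge holder).
Among Tran and Horvat, by lineal number (lower first): Tran (288) before Horvat (719).
Order: Szabo, Kowalski, Baptiste, Whitfield, Tran, Horvat. So position 5.

5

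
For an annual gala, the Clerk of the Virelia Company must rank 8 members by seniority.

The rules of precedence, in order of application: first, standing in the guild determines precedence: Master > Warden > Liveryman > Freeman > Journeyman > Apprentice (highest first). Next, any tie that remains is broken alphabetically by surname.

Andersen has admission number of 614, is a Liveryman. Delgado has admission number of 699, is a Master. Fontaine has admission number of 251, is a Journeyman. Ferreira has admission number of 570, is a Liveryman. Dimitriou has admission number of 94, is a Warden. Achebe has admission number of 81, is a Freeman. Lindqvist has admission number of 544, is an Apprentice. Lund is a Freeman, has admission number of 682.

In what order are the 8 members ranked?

Delgado, Dimitriou, Andersen, Ferreira, Achebe, Lund, Fontaine, Lindqvist

By standing in the guild: Delgado (Master); then Dimitriou (Warden); then Andersen and Ferreira (Liveryman); then Achebe and Lund (Freeman); then Fontaine (Journeyman); then Lindqvist (Apprentice).
Among Andersen and Ferreira, alphabetically by surname: Andersen before Ferreira.
Among Achebe and Lund, alphabetically by surname: Achebe before Lund.
Full order: Delgado, Dimitriou, Andersen, Ferreira, Achebe, Lund, Fontaine, Lindqvist.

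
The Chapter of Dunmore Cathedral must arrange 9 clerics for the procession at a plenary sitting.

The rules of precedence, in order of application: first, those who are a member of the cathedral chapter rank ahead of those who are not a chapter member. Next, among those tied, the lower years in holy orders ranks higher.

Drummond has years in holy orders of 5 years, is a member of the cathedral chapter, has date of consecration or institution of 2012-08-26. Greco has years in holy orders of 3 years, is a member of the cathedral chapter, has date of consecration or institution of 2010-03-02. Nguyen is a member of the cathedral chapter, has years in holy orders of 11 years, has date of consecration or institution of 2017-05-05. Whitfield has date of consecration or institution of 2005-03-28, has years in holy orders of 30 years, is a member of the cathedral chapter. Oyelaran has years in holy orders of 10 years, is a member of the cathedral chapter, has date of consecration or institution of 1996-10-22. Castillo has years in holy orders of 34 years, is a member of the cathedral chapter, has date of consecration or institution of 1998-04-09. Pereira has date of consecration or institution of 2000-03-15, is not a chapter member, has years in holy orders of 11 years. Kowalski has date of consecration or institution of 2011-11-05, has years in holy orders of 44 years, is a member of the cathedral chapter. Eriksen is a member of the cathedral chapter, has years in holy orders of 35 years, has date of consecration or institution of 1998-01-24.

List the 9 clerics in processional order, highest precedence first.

Greco, Drummond, Oyelaran, Nguyen, Whitfield, Castillo, Eriksen, Kowalski, Pereira

By the first rule: Greco, Drummond, Oyelaran, Nguyen, Whitfield, Castillo, Eriksen and Kowalski (each a member of the cathedral chapter); then Pereira (not a chapter member).
Among Greco, Drummond, Oyelaran, Nguyen, Whitfield, Castillo, Eriksen and Kowalski, by years in holy orders (lower first): Greco (3 years) before Drummond (5 years) before Oyelaran (10 years) before Nguyen (11 years) before Whitfield (30 years) before Castillo (34 years) before Eriksen (35 years) before Kowalski (44 years).
Full order: Greco, Drummond, Oyelaran, Nguyen, Whitfield, Castillo, Eriksen, Kowalski, Pereira.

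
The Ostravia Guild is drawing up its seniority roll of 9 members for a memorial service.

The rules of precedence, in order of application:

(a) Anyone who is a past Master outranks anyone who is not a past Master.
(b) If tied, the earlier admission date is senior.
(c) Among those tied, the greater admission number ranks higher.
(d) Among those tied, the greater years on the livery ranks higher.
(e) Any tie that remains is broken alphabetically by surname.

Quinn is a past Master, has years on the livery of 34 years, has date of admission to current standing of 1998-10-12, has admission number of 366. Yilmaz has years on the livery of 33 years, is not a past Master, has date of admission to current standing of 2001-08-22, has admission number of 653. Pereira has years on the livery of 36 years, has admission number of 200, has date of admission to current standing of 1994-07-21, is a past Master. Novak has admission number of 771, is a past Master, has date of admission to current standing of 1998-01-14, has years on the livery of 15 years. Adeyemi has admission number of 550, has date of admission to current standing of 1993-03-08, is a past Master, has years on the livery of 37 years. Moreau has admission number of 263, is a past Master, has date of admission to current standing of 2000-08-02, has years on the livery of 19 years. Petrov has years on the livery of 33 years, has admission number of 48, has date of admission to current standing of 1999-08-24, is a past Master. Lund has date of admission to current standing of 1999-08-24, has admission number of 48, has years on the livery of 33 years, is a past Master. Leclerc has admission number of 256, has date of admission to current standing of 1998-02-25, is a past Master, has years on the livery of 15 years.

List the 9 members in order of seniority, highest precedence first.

By the first rule: Adeyemi, Pereira, Novak, Leclerc, Quinn, Lund, Petrov and Moreau (each a past Master); then Yilmaz (not a past Master).
Among Adeyemi, Pereira, Novak, Leclerc, Quinn, Lund, Petrov and Moreau, by date of admission to current standing (earlier first): Adeyemi (1993-03-08) before Pereira (1994-07-21) before Novak (1998-01-14) before Leclerc (1998-02-25) before Quinn (1998-10-12) before Lund and Petrov (1999-08-24) before Moreau (2000-08-02).
Lund and Petrov both have admission number 48, so the next rule applies.
Lund and Petrov both have years on the livery 33 years, so the next rule applies.
Among Lund and Petrov, alphabetically by surname: Lund before Petrov.
Full order: Adeyemi, Pereira, Novak, Leclerc, Quinn, Lund, Petrov, Moreau, Yilmaz.

Adeyemi, Pereira, Novak, Leclerc, Quinn, Lund, Petrov, Moreau, Yilmaz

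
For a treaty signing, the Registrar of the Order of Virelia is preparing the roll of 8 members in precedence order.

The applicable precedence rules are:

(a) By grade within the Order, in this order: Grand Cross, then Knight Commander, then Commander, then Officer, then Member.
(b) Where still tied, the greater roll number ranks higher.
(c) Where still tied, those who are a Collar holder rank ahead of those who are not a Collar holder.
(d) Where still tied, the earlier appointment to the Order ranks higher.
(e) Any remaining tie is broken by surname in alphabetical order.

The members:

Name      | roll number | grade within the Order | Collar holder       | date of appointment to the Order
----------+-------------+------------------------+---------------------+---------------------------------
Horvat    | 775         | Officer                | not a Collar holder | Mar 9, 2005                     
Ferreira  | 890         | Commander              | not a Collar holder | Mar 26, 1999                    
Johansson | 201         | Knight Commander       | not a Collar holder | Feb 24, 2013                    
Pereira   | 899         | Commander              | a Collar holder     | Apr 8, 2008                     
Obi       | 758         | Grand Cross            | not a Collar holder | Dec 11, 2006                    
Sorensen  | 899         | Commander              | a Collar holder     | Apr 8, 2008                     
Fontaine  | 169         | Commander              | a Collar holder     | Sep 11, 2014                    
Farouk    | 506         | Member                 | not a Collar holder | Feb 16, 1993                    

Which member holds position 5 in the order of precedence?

Ferreira

By grade within the Order: Obi (Grand Cross); then Johansson (Knight Commander); then Pereira, Sorensen, Ferreira and Fontaine (Commander); then Horvat (Officer); then Farouk (Member).
Among Pereira, Sorensen, Ferreira and Fontaine, by roll number (higher first): Pereira and Sorensen (899) before Ferreira (890) before Fontaine (169).
Pereira and Sorensen are each a Collar holder, so the next rule applies.
Pereira and Sorensen both have date of appointment to the Order Apr 8, 2008, so the next rule applies.
Among Pereira and Sorensen, alphabetically by surname: Pereira before Sorensen.
Order: Obi, Johansson, Pereira, Sorensen, Ferreira, Fontaine, Horvat, Farouk.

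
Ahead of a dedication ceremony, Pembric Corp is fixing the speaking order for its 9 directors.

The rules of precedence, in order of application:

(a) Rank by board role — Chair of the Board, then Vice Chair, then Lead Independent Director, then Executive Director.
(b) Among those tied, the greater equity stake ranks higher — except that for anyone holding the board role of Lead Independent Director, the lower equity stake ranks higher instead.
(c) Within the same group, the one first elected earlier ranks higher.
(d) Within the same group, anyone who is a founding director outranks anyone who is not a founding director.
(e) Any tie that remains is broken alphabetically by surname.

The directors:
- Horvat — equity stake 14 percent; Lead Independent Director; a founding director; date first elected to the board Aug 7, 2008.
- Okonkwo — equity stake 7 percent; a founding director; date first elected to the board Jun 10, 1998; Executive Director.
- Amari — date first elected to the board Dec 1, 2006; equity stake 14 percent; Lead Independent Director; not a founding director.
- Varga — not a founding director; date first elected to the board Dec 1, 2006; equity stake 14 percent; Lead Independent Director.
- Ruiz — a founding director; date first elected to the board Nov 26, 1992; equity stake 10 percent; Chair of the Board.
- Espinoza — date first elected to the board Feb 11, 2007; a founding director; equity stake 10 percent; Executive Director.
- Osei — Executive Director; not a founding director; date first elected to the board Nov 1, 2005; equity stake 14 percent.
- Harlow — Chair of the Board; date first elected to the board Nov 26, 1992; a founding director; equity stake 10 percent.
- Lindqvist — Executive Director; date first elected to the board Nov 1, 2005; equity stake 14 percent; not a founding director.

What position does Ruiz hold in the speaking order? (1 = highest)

2

By board role: Harlow and Ruiz (Chair of the Board); then Amari, Varga and Horvat (Lead Independent Director); then Lindqvist, Osei, Espinoza and Okonkwo (Executive Director).
Harlow and Ruiz both have equity stake 10 percent, so the next rule applies.
Harlow and Ruiz both have date first elected to the board Nov 26, 1992, so the next rule applies.
Harlow and Ruiz are each a founding director, so the next rule applies.
Among Harlow and Ruiz, alphabetically by surname: Harlow before Ruiz.
Amari, Varga and Horvat all have equity stake 14 percent, so the next rule applies.
Among Amari, Varga and Horvat, by date first elected to the board (earlier first): Amari and Varga (Dec 1, 2006) before Horvat (Aug 7, 2008).
Amari and Varga are each not a founding director, so the next rule applies.
Among Amari and Varga, alphabetically by surname: Amari before Varga.
Among Lindqvist, Osei, Espinoza and Okonkwo, by equity stake (higher first): Lindqvist and Osei (14 percent) before Espinoza (10 percent) before Okonkwo (7 percent).
Lindqvist and Osei both have date first elected to the board Nov 1, 2005, so the next rule applies.
Lindqvist and Osei are each not a founding director, so the next rule applies.
Among Lindqvist and Osei, alphabetically by surname: Lindqvist before Osei.
Order: Harlow, Ruiz, Amari, Varga, Horvat, Lindqvist, Osei, Espinoza, Okonkwo. So position 2.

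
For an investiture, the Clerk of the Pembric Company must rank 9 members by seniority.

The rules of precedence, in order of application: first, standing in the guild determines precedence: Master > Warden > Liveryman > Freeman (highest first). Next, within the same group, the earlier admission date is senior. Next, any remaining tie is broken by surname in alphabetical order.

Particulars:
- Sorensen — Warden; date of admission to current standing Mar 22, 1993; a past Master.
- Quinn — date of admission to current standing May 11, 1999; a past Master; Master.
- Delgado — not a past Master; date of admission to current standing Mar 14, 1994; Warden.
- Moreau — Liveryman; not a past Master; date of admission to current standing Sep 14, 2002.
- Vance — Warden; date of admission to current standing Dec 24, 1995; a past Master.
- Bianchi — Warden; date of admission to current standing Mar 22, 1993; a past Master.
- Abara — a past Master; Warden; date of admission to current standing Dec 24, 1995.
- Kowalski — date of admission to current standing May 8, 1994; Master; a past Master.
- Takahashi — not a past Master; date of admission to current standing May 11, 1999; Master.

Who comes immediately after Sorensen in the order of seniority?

By standing in the guild: Kowalski, Quinn and Takahashi (Master); then Bianchi, Sorensen, Delgado, Abara and Vance (Warden); then Moreau (Liveryman).
Among Kowalski, Quinn and Takahashi, by date of admission to current standing (earlier first): Kowalski (May 8, 1994) before Quinn and Takahashi (May 11, 1999).
Among Quinn and Takahashi, alphabetically by surname: Quinn before Takahashi.
Among Bianchi, Sorensen, Delgado, Abara and Vance, by date of admission to current standing (earlier first): Bianchi and Sorensen (Mar 22, 1993) before Delgado (Mar 14, 1994) before Abara and Vance (Dec 24, 1995).
Among Bianchi and Sorensen, alphabetically by surname: Bianchi before Sorensen.
Among Abara and Vance, alphabetically by surname: Abara before Vance.
Order: Kowalski, Quinn, Takahashi, Bianchi, Sorensen, Delgado, Abara, Vance, Moreau.

Delgado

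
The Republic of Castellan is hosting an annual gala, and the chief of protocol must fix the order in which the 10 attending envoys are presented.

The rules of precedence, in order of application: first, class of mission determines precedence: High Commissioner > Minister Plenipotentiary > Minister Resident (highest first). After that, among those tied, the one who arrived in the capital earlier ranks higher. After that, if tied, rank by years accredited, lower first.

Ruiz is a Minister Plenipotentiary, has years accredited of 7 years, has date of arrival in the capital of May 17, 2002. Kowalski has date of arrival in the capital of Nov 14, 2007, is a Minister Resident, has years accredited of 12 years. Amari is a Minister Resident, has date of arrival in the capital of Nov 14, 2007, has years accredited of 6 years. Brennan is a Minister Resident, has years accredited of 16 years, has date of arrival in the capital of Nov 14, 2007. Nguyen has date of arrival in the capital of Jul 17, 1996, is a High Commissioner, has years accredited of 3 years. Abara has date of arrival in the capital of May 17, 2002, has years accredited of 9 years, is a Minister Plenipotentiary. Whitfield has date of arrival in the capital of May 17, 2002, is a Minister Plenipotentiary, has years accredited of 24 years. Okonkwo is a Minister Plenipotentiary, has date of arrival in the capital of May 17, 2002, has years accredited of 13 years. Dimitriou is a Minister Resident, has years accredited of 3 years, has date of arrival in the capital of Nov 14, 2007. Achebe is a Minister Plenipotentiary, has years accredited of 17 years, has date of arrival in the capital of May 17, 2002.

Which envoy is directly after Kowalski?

By class of mission: Nguyen (High Commissioner); then Ruiz, Abara, Okonkwo, Achebe and Whitfield (Minister Plenipotentiary); then Dimitriou, Amari, Kowalski and Brennan (Minister Resident).
Ruiz, Abara, Okonkwo, Achebe and Whitfield all have date of arrival in the capital May 17, 2002, so the next rule applies.
Among Ruiz, Abara, Okonkwo, Achebe and Whitfield, by years accredited (lower first): Ruiz (7 years) before Abara (9 years) before Okonkwo (13 years) before Achebe (17 years) before Whitfield (24 years).
Dimitriou, Amari, Kowalski and Brennan all have date of arrival in the capital Nov 14, 2007, so the next rule applies.
Among Dimitriou, Amari, Kowalski and Brennan, by years accredited (lower first): Dimitriou (3 years) before Amari (6 years) before Kowalski (12 years) before Brennan (16 years).
Order: Nguyen, Ruiz, Abara, Okonkwo, Achebe, Whitfield, Dimitriou, Amari, Kowalski, Brennan.

Brennan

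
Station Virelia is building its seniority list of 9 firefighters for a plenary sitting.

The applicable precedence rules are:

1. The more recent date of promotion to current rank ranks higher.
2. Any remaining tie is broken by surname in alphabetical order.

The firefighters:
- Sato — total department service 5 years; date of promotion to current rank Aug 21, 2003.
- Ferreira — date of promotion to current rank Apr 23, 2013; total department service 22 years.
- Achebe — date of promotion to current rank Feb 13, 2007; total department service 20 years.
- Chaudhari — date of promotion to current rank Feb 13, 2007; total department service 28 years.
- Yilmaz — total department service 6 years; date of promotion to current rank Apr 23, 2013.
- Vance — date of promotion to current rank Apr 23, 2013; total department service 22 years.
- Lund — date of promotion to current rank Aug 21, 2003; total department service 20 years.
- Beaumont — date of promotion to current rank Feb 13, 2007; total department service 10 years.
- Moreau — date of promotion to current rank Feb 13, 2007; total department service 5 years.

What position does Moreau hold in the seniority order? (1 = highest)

By date of promotion to current rank (later first): Ferreira, Vance and Yilmaz (each Apr 23, 2013); then Achebe, Beaumont, Chaudhari and Moreau (each Feb 13, 2007); then Lund and Sato (both Aug 21, 2003).
Among Ferreira, Vance and Yilmaz, alphabetically by surname: Ferreira before Vance before Yilmaz.
Among Achebe, Beaumont, Chaudhari and Moreau, alphabetically by surname: Achebe before Beaumont before Chaudhari before Moreau.
Among Lund and Sato, alphabetically by surname: Lund before Sato.
Order: Ferreira, Vance, Yilmaz, Achebe, Beaumont, Chaudhari, Moreau, Lund, Sato. So position 7.

7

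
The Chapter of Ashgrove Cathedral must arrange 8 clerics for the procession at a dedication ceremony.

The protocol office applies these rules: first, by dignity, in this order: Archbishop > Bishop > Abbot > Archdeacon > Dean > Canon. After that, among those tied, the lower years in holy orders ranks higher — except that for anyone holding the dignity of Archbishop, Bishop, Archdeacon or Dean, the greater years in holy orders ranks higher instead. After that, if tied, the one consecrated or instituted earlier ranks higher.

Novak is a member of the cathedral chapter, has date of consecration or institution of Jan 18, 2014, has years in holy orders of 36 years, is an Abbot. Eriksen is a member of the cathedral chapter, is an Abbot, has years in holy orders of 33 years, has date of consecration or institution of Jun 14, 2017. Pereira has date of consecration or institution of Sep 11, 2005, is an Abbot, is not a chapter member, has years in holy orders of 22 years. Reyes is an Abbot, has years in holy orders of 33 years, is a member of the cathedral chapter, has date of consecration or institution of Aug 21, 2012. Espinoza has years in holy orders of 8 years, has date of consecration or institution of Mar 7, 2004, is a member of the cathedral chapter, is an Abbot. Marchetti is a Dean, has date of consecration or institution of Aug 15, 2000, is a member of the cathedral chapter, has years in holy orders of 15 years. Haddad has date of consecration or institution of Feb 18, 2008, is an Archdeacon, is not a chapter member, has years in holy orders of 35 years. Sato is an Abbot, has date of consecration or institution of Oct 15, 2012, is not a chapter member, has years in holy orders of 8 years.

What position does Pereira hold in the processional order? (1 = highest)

By dignity: Espinoza, Sato, Pereira, Reyes, Eriksen and Novak (Abbot); then Haddad (Archdeacon); then Marchetti (Dean).
Among Espinoza, Sato, Pereira, Reyes, Eriksen and Novak, by years in holy orders (lower first): Espinoza and Sato (8 years) before Pereira (22 years) before Reyes and Eriksen (33 years) before Novak (36 years).
Among Espinoza and Sato, by date of consecration or institution (earlier first): Espinoza (Mar 7, 2004) before Sato (Oct 15, 2012).
Among Reyes and Eriksen, by date of consecration or institution (earlier first): Reyes (Aug 21, 2012) before Eriksen (Jun 14, 2017).
Order: Espinoza, Sato, Pereira, Reyes, Eriksen, Novak, Haddad, Marchetti. So position 3.

3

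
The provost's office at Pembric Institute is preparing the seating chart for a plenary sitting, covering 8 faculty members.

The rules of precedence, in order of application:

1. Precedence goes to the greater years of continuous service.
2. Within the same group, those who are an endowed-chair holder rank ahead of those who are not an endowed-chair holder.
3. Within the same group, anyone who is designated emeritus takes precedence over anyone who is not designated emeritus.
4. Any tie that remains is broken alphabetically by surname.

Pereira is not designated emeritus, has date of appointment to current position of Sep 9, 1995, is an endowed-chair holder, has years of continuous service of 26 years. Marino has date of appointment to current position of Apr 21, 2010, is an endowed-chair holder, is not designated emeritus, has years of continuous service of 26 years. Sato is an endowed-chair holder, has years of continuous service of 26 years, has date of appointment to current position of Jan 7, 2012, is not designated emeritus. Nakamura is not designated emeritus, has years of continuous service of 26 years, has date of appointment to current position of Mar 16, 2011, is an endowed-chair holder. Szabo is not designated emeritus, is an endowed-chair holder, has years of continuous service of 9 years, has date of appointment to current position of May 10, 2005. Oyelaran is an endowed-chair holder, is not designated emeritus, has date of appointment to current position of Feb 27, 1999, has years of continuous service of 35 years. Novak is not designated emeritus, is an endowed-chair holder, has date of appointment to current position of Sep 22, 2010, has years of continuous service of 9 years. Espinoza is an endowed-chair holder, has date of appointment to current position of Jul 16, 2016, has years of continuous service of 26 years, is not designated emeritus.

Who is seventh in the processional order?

By years of continuous service (higher first): Oyelaran (35 years); then Espinoza, Marino, Nakamura, Pereira and Sato (each 26 years); then Novak and Szabo (both 9 years).
Espinoza, Marino, Nakamura, Pereira and Sato are each an endowed-chair holder, so the next rule applies.
Espinoza, Marino, Nakamura, Pereira and Sato are each not designated emeritus, so the next rule applies.
Among Espinoza, Marino, Nakamura, Pereira and Sato, alphabetically by surname: Espinoza before Marino before Nakamura before Pereira before Sato.
Novak and Szabo are each an endowed-chair holder, so the next rule applies.
Novak and Szabo are each not designated emeritus, so the next rule applies.
Among Novak and Szabo, alphabetically by surname: Novak before Szabo.
Order: Oyelaran, Espinoza, Marino, Nakamura, Pereira, Sato, Novak, Szabo.

Novak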